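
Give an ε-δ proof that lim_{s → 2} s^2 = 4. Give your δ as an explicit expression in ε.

δ = min(1, ε/5)

Let ε > 0. We seek δ > 0 with 0 < |s − 2| < δ ⇒ |s^2 − 4| < ε.
Factor: s^2 − 4 = (s − 2)(s + 2), so |s^2 − 4| = |s − 2|·|s + 2|.
Impose δ ≤ 1 so that |s| < 3; then |s + 2| ≤ 5.
Hence |s^2 − 4| ≤ 5|s − 2|, which is < ε once |s − 2| < ε/5.
Take δ = min(1, ε/5). If 0 < |s − 2| < δ then both bounds hold and |s^2 − 4| ≤ 5|s − 2| < 5·(ε/5) = ε.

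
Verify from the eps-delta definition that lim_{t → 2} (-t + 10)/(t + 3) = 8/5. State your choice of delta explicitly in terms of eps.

delta = min(5/2, (25/26)eps)

Fix eps > 0. We want delta > 0 with 0 < |t − 2| < delta ⇒ |(-t + 10)/(t + 3) − (8/5)| < eps.
Combining over a common denominator, (-t + 10)/(t + 3) − (8/5) = [(-t + 10)·5 − 8·(t + 3)] / [5·(t + 3)] = -13(t − 2) / (5(t + 3)).
So |(-t + 10)/(t + 3) − (8/5)| = 13|t − 2| / (5·|t + 3|).
Restrict delta ≤ 5/2. Then |t − 2| < 5/2 gives |t + 3| = |(t − 2) + 5| ≥ 5 − 5/2 = 5/2.
Hence |(-t + 10)/(t + 3) − (8/5)| < 13|t − 2|/(5·(5/2)) = (26/25)|t − 2|, which is < eps once |t − 2| < (25/26)eps.
Take delta = min(5/2, (25/26)eps). Then 0 < |t − 2| < delta forces both bounds, so |(-t + 10)/(t + 3) − (8/5)| < eps.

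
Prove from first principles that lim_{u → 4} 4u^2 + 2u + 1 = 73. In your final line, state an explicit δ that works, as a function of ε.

Suppose ε > 0. We want δ > 0 such that 0 < |u − 4| < δ implies |(4u^2 + 2u + 1) − 73| < ε.
(4u^2 + 2u + 1) − 73 = 4u^2 + 2u - 72 = (u − 4)(4u + 18).
So |(4u^2 + 2u + 1) − 73| = |u − 4|·|4u + 18|.
Require δ ≤ 1. Then |u − 4| < 1 gives |u| < 5, and by the triangle inequality |4u + 18| ≤ 4·5 + 18 = 38.
Hence |(4u^2 + 2u + 1) − 73| ≤ 38|u − 4| < ε provided |u − 4| < ε/38.
Choosing δ = min(1, ε/38) ensures both conditions, hence |(4u^2 + 2u + 1) − 73| < ε.

δ = min(1, ε/38)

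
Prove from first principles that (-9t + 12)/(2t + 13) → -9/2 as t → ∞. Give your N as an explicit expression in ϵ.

Let ϵ > 0 be given. We seek N > 0 such that t > N implies |(-9t + 12)/(2t + 13) + 9/2| < ϵ.
(-9t + 12)/(2t + 13) + 9/2 = (2(-9t + 12) − (-9)(2t + 13)) / (2(2t + 13)) = 141/(2(2t + 13)).
For t > 0 we have 2t + 13 > 2t, so |(-9t + 12)/(2t + 13) + 9/2| = 141/(2(2t + 13)) < 141/(2·2t) = (141/4)/t.
Thus |(-9t + 12)/(2t + 13) + 9/2| < ϵ whenever t > (141/4)/ϵ.
Take N = (141/4)/ϵ. If t > N then |(-9t + 12)/(2t + 13) + 9/2| < (141/4)/t < ϵ.

N = (141/4)/ϵ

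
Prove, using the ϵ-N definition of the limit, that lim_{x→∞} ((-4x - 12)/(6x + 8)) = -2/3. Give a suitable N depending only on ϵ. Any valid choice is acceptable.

N = (10/9)/ϵ

Suppose ϵ > 0. We seek N > 0 such that x > N implies |(-4x - 12)/(6x + 8) + 2/3| < ϵ.
(-4x - 12)/(6x + 8) + 2/3 = (6(-4x - 12) − (-4)(6x + 8)) / (6(6x + 8)) = -40/(6(6x + 8)).
For x > 0 we have 6x + 8 > 6x, so |(-4x - 12)/(6x + 8) + 2/3| = 40/(6(6x + 8)) < 40/(6·6x) = (10/9)/x.
Thus |(-4x - 12)/(6x + 8) + 2/3| < ϵ whenever x > (10/9)/ϵ.
Take N = (10/9)/ϵ. If x > N then |(-4x - 12)/(6x + 8) + 2/3| < (10/9)/x < ϵ.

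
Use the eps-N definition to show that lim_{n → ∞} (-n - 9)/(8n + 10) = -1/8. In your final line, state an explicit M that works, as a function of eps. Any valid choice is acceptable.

M = (31/32)/eps

Let eps > 0 be given. For n ≥ 1, |(-n - 9)/(8n + 10) + 1/8| = |-62|/(8(8n + 10)) = 62/(8(8n + 10)).
Since 8n + 10 ≥ 8n for n ≥ 1, this is ≤ 62/(8·8n) = (31/32)/n.
So |(-n - 9)/(8n + 10) + 1/8| < eps whenever n > (31/32)/eps.
Take M = (31/32)/eps. If n > M then |(-n - 9)/(8n + 10) + 1/8| ≤ (31/32)/n < eps.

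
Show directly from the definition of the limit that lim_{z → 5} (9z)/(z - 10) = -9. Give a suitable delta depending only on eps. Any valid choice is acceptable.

Fix eps > 0. We want delta > 0 with 0 < |z − 5| < delta ⇒ |(9z)/(z - 10) + 9| < eps.
Combining over a common denominator, (9z)/(z - 10) + 9 = [(9z)·(-5) − 45·(z - 10)] / [(-5)·(z - 10)] = -90(z − 5) / ((-5)(z - 10)).
So |(9z)/(z - 10) + 9| = 90|z − 5| / (5·|z − 10|).
Restrict delta ≤ 5/2. Then |z − 5| < 5/2 gives |z − 10| = |(z − 5) + (-5)| ≥ 5 − 5/2 = 5/2.
Hence |(9z)/(z - 10) + 9| < 90|z − 5|/(5·(5/2)) = (36/5)|z − 5|, which is < eps once |z − 5| < (5/36)eps.
Take delta = min(5/2, (5/36)eps). Then 0 < |z − 5| < delta forces both bounds, so |(9z)/(z - 10) + 9| < eps.

delta = min(5/2, (5/36)eps)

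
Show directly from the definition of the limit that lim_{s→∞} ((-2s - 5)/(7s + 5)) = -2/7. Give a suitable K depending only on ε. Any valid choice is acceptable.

Let ε > 0 be given. We seek K > 0 such that s > K implies |(-2s - 5)/(7s + 5) + 2/7| < ε.
(-2s - 5)/(7s + 5) + 2/7 = (7(-2s - 5) − (-2)(7s + 5)) / (7(7s + 5)) = -25/(7(7s + 5)).
For s > 0 we have 7s + 5 > 7s, so |(-2s - 5)/(7s + 5) + 2/7| = 25/(7(7s + 5)) < 25/(7·7s) = (25/49)/s.
Thus |(-2s - 5)/(7s + 5) + 2/7| < ε whenever s > (25/49)/ε.
Take K = (25/49)/ε. If s > K then |(-2s - 5)/(7s + 5) + 2/7| < (25/49)/s < ε.

K = (25/49)/ε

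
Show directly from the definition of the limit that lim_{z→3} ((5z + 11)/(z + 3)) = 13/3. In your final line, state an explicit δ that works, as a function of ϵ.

δ = min(3, (9/2)ϵ)

Let ϵ > 0 be given. We want δ > 0 with 0 < |z − 3| < δ ⇒ |(5z + 11)/(z + 3) − (13/3)| < ϵ.
Combining over a common denominator, (5z + 11)/(z + 3) − (13/3) = [(5z + 11)·6 − 26·(z + 3)] / [6·(z + 3)] = 4(z − 3) / (6(z + 3)).
So |(5z + 11)/(z + 3) − (13/3)| = 4|z − 3| / (6·|z + 3|).
Restrict δ ≤ 3. Then |z − 3| < 3 gives |z + 3| = |(z − 3) + 6| ≥ 6 − 3 = 3.
Hence |(5z + 11)/(z + 3) − (13/3)| < 4|z − 3|/(6·3) = (2/9)|z − 3|, which is < ϵ once |z − 3| < (9/2)ϵ.
Take δ = min(3, (9/2)ϵ). Then 0 < |z − 3| < δ forces both bounds, so |(5z + 11)/(z + 3) − (13/3)| < ϵ.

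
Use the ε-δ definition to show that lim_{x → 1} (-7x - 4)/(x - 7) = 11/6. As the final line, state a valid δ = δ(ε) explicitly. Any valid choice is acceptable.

δ = min(3, (18/53)ε)

Let ε > 0. We want δ > 0 with 0 < |x − 1| < δ ⇒ |(-7x - 4)/(x - 7) − (11/6)| < ε.
Combining over a common denominator, (-7x - 4)/(x - 7) − (11/6) = [(-7x - 4)·(-6) − (-11)·(x - 7)] / [(-6)·(x - 7)] = 53(x − 1) / ((-6)(x - 7)).
So |(-7x - 4)/(x - 7) − (11/6)| = 53|x − 1| / (6·|x − 7|).
Restrict δ ≤ 3. Then |x − 1| < 3 gives |x − 7| = |(x − 1) + (-6)| ≥ 6 − 3 = 3.
Hence |(-7x - 4)/(x - 7) − (11/6)| < 53|x − 1|/(6·3) = (53/18)|x − 1|, which is < ε once |x − 1| < (18/53)ε.
Take δ = min(3, (18/53)ε). Then 0 < |x − 1| < δ forces both bounds, so |(-7x - 4)/(x - 7) − (11/6)| < ε.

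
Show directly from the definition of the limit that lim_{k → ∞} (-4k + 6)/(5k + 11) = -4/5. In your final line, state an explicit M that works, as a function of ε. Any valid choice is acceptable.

Let ε > 0 be given. For k ≥ 1, |(-4k + 6)/(5k + 11) + 4/5| = |74|/(5(5k + 11)) = 74/(5(5k + 11)).
Since 5k + 11 ≥ 5k for k ≥ 1, this is ≤ 74/(5·5k) = (74/25)/k.
So |(-4k + 6)/(5k + 11) + 4/5| < ε whenever k > (74/25)/ε.
Take M = (74/25)/ε. If k > M then |(-4k + 6)/(5k + 11) + 4/5| ≤ (74/25)/k < ε.

M = (74/25)/ε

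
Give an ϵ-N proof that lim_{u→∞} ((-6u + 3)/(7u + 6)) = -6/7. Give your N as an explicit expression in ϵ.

N = (57/49)/ϵ

Let ϵ > 0 be given. We seek N > 0 such that u > N implies |(-6u + 3)/(7u + 6) + 6/7| < ϵ.
(-6u + 3)/(7u + 6) + 6/7 = (7(-6u + 3) − (-6)(7u + 6)) / (7(7u + 6)) = 57/(7(7u + 6)).
For u > 0 we have 7u + 6 > 7u, so |(-6u + 3)/(7u + 6) + 6/7| = 57/(7(7u + 6)) < 57/(7·7u) = (57/49)/u.
Thus |(-6u + 3)/(7u + 6) + 6/7| < ϵ whenever u > (57/49)/ϵ.
Take N = (57/49)/ϵ. If u > N then |(-6u + 3)/(7u + 6) + 6/7| < (57/49)/u < ϵ.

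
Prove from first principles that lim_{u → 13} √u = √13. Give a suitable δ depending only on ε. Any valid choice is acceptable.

Fix ε > 0. We want δ > 0 such that 0 < |u − 13| < δ implies |√u − √13| < ε.
Rationalise: √u − √13 = (u − 13)/(√u + √13), so |√u − √13| = |u − 13|/(√u + √13).
Restrict δ ≤ 13 so that |u − 13| < 13 forces u > 0, and then √u + √13 > √13.
Hence |√u − √13| < |u − 13|/√13, which is < ε once |u − 13| < √13·ε.
Take δ = min(13, √13·ε). If 0 < |u − 13| < δ then u > 0 and |√u − √13| < |u − 13|/√13 < ε.

δ = min(13, √13·ε)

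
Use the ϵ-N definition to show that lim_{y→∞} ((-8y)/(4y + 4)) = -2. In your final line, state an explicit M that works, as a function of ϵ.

Let ϵ > 0 be given. We seek M > 0 such that y > M implies |(-8y)/(4y + 4) + 2| < ϵ.
(-8y)/(4y + 4) + 2 = (4(-8y) − (-8)(4y + 4)) / (4(4y + 4)) = 32/(4(4y + 4)).
For y > 0 we have 4y + 4 > 4y, so |(-8y)/(4y + 4) + 2| = 32/(4(4y + 4)) < 32/(4·4y) = 2/y.
Thus |(-8y)/(4y + 4) + 2| < ϵ whenever y > 2/ϵ.
Take M = 2/ϵ. If y > M then |(-8y)/(4y + 4) + 2| < 2/y < ϵ.

M = 2/ϵ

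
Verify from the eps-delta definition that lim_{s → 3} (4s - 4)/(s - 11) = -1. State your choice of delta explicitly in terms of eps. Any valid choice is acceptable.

delta = min(4, (4/5)eps)

Let eps > 0. We want delta > 0 with 0 < |s − 3| < delta ⇒ |(4s - 4)/(s - 11) + 1| < eps.
Combining over a common denominator, (4s - 4)/(s - 11) + 1 = [(4s - 4)·(-8) − 8·(s - 11)] / [(-8)·(s - 11)] = -40(s − 3) / ((-8)(s - 11)).
So |(4s - 4)/(s - 11) + 1| = 40|s − 3| / (8·|s − 11|).
Require delta ≤ 4, so |s − 11| ≥ |-8| − |s − 3| > 8 − 4 = 4.
Hence |(4s - 4)/(s - 11) + 1| < 40|s − 3|/(8·4) = (5/4)|s − 3|, which is < eps once |s − 3| < (4/5)eps.
Take delta = min(4, (4/5)eps). Then 0 < |s − 3| < delta forces both bounds, so |(4s - 4)/(s - 11) + 1| < eps.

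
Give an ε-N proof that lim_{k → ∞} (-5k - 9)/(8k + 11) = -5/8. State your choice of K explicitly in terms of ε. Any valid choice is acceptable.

Fix ε > 0. For k ≥ 1, |(-5k - 9)/(8k + 11) + 5/8| = |-17|/(8(8k + 11)) = 17/(8(8k + 11)).
Since 8k + 11 ≥ 8k for k ≥ 1, this is ≤ 17/(8·8k) = (17/64)/k.
So |(-5k - 9)/(8k + 11) + 5/8| < ε whenever k > (17/64)/ε.
Take K = (17/64)/ε. If k > K then |(-5k - 9)/(8k + 11) + 5/8| ≤ (17/64)/k < ε.

K = (17/64)/ε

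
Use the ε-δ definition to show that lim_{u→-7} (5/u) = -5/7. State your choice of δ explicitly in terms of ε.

Let ε > 0. We seek δ > 0 such that 0 < |u + 7| < δ implies |5/u + 5/7| < ε.
|5/u + 5/7| = 5·|-7 − u|/(7·|u|) = 5|u + 7|/(7|u|).
Require δ ≤ 7/2 so that |u| > 7 − 7/2 = 7/2, hence 7|u| > 49/2.
Then |5/u + 5/7| < 5|u + 7|/(49/2), which is < ε when |u + 7| < (49/10)ε.
Take δ = min(7/2, (49/10)ε). Then 0 < |u + 7| < δ gives both |u + 7| < 7/2 and |u + 7| < (49/10)ε, so |5/u + 5/7| < ε.

δ = min(7/2, (49/10)ε)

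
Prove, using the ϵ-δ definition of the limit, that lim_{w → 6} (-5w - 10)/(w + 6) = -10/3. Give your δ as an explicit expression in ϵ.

Let ϵ > 0. We want δ > 0 with 0 < |w − 6| < δ ⇒ |(-5w - 10)/(w + 6) + 10/3| < ϵ.
Combining over a common denominator, (-5w - 10)/(w + 6) + 10/3 = [(-5w - 10)·12 − (-40)·(w + 6)] / [12·(w + 6)] = -20(w − 6) / (12(w + 6)).
So |(-5w - 10)/(w + 6) + 10/3| = 20|w − 6| / (12·|w + 6|).
Restrict δ ≤ 6. Then |w − 6| < 6 gives |w + 6| = |(w − 6) + 12| ≥ 12 − 6 = 6.
Hence |(-5w - 10)/(w + 6) + 10/3| < 20|w − 6|/(12·6) = (5/18)|w − 6|, which is < ϵ once |w − 6| < (18/5)ϵ.
Take δ = min(6, (18/5)ϵ). Then 0 < |w − 6| < δ forces both bounds, so |(-5w - 10)/(w + 6) + 10/3| < ϵ.

δ = min(6, (18/5)ϵ)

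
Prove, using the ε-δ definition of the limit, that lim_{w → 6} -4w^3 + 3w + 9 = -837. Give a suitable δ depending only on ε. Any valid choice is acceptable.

δ = min(1, ε/505)

Let ε > 0. We want δ > 0 such that 0 < |w − 6| < δ implies |(-4w^3 + 3w + 9) + 837| < ε.
(-4w^3 + 3w + 9) + 837 = -4w^3 + 3w + 846 = (w − 6)(-4w^2 - 24w - 141).
So |(-4w^3 + 3w + 9) + 837| = |w − 6|·|-4w^2 - 24w - 141|.
Require δ ≤ 1. Then |w − 6| < 1 gives |w| < 7, and by the triangle inequality |-4w^2 - 24w - 141| ≤ 4·7^2 + 24·7 + 141 = 505.
Hence |(-4w^3 + 3w + 9) + 837| ≤ 505|w − 6| < ε provided |w − 6| < ε/505.
Choosing δ = min(1, ε/505) ensures both conditions, hence |(-4w^3 + 3w + 9) + 837| < ε.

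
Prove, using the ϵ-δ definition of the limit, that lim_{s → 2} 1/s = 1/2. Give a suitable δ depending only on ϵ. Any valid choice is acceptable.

Fix ϵ > 0. We seek δ > 0 such that 0 < |s − 2| < δ implies |1/s − (1/2)| < ϵ.
|1/s − (1/2)| = |2 − s|/(2·|s|) = |s − 2|/(2|s|).
Restrict δ ≤ 1. Then |s − 2| < 1 gives |s| > 1, so 2|s| > 2.
Then |1/s − (1/2)| < |s − 2|/2, which is < ϵ when |s − 2| < 2ϵ.
Take δ = min(1, 2ϵ). Then 0 < |s − 2| < δ gives both |s − 2| < 1 and |s − 2| < 2ϵ, so |1/s − (1/2)| < ϵ.

δ = min(1, 2ϵ)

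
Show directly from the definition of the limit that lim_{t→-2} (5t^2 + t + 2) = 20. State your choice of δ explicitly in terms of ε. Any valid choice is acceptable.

δ = min(1, ε/24)

Suppose ε > 0. We want δ > 0 such that 0 < |t + 2| < δ implies |(5t^2 + t + 2) − 20| < ε.
(5t^2 + t + 2) − 20 = 5t^2 + t - 18 = (t + 2)(5t - 9).
So |(5t^2 + t + 2) − 20| = |t + 2|·|5t - 9|.
Assume first that |t + 2| < 1, so |t| < 3. Then |5t - 9| ≤ 5·3 + 9 = 24.
Hence |(5t^2 + t + 2) − 20| ≤ 24|t + 2| < ε provided |t + 2| < ε/24.
Take δ = min(1, ε/24). Then 0 < |t + 2| < δ gives both |t + 2| < 1 and |t + 2| < ε/24, so |(5t^2 + t + 2) − 20| < ε.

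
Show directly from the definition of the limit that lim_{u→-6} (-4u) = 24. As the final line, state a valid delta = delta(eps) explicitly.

delta = eps/4

Let eps > 0. We need delta > 0 so that 0 < |u + 6| < delta implies |(-4u) − 24| < eps.
Since (-4u) − 24 = -4(u + 6), we have |(-4u) − 24| = 4|u + 6|.
Thus it suffices that |u + 6| < eps/4.
Take delta = eps/4. If 0 < |u + 6| < delta then |(-4u) − 24| = 4|u + 6| < 4·(eps/4) = eps.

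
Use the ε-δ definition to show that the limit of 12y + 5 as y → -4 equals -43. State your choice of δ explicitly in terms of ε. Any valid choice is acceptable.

Let ε > 0. We need δ > 0 so that 0 < |y + 4| < δ implies |(12y + 5) + 43| < ε.
|(12y + 5) + 43| = |12y + 48| = 12|y + 4|.
Thus it suffices that |y + 4| < ε/12.
Take δ = ε/12. If 0 < |y + 4| < δ then |(12y + 5) + 43| = 12|y + 4| < 12·(ε/12) = ε.

δ = ε/12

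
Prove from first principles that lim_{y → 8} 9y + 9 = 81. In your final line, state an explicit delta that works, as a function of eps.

delta = eps/9

Let eps > 0 be given. We need delta > 0 so that 0 < |y − 8| < delta implies |(9y + 9) − 81| < eps.
|(9y + 9) − 81| = |9y - 72| = 9|y − 8|.
So 9|y − 8| < eps exactly when |y − 8| < eps/9.
Take delta = eps/9. If 0 < |y − 8| < delta then |(9y + 9) − 81| = 9|y − 8| < 9·(eps/9) = eps.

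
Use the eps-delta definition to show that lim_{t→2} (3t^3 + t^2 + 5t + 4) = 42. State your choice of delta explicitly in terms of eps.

Fix eps > 0. We want delta > 0 such that 0 < |t − 2| < delta implies |(3t^3 + t^2 + 5t + 4) − 42| < eps.
(3t^3 + t^2 + 5t + 4) − 42 = 3t^3 + t^2 + 5t - 38 = (t − 2)(3t^2 + 7t + 19).
So |(3t^3 + t^2 + 5t + 4) − 42| = |t − 2|·|3t^2 + 7t + 19|.
Assume first that |t − 2| < 2, so |t| < 4. Then |3t^2 + 7t + 19| ≤ 3·4^2 + 7·4 + 19 = 95.
Hence |(3t^3 + t^2 + 5t + 4) − 42| ≤ 95|t − 2| < eps provided |t − 2| < eps/95.
Take delta = min(2, eps/95). Then 0 < |t − 2| < delta gives both |t − 2| < 2 and |t − 2| < eps/95, so |(3t^3 + t^2 + 5t + 4) − 42| < eps.

delta = min(2, eps/95)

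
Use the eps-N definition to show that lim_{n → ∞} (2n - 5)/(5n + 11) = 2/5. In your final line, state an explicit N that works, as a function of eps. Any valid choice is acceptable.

N = (47/25)/eps

Fix eps > 0. For n ≥ 1, |(2n - 5)/(5n + 11) − (2/5)| = |-47|/(5(5n + 11)) = 47/(5(5n + 11)).
Since 5n + 11 ≥ 5n for n ≥ 1, this is ≤ 47/(5·5n) = (47/25)/n.
So |(2n - 5)/(5n + 11) − (2/5)| < eps whenever n > (47/25)/eps.
Take N = (47/25)/eps. If n > N then |(2n - 5)/(5n + 11) − (2/5)| ≤ (47/25)/n < eps.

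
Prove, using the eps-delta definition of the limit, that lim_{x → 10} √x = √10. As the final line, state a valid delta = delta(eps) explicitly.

delta = min(10, √10·eps)

Let eps > 0. We want delta > 0 such that 0 < |x − 10| < delta implies |√x − √10| < eps.
Rationalise: √x − √10 = (x − 10)/(√x + √10), so |√x − √10| = |x − 10|/(√x + √10).
Restrict delta ≤ 10 so that |x − 10| < 10 forces x > 0, and then √x + √10 > √10.
Hence |√x − √10| < |x − 10|/√10, which is < eps once |x − 10| < √10·eps.
Take delta = min(10, √10·eps). If 0 < |x − 10| < delta then x > 0 and |√x − √10| < |x − 10|/√10 < eps.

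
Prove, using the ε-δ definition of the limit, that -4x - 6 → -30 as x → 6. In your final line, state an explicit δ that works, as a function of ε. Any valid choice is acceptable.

δ = ε/4

Fix ε > 0. We need δ > 0 so that 0 < |x − 6| < δ implies |(-4x - 6) + 30| < ε.
|(-4x - 6) + 30| = |-4x + 24| = 4|x − 6|.
Thus it suffices that |x − 6| < ε/4.
Choosing δ = ε/4 gives |(-4x - 6) + 30| = 4|x − 6| < ε whenever |x − 6| < δ.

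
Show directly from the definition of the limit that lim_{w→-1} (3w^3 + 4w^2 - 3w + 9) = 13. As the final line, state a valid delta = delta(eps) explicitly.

delta = min(1, eps/18)

Fix eps > 0. We want delta > 0 such that 0 < |w + 1| < delta implies |(3w^3 + 4w^2 - 3w + 9) − 13| < eps.
(3w^3 + 4w^2 - 3w + 9) − 13 = 3w^3 + 4w^2 - 3w - 4 = (w + 1)(3w^2 + w - 4).
So |(3w^3 + 4w^2 - 3w + 9) − 13| = |w + 1|·|3w^2 + w - 4|.
Require delta ≤ 1. Then |w + 1| < 1 gives |w| < 2, and by the triangle inequality |3w^2 + w - 4| ≤ 3·2^2 + 2 + 4 = 18.
Hence |(3w^3 + 4w^2 - 3w + 9) − 13| ≤ 18|w + 1| < eps provided |w + 1| < eps/18.
Take delta = min(1, eps/18). Then 0 < |w + 1| < delta gives both |w + 1| < 1 and |w + 1| < eps/18, so |(3w^3 + 4w^2 - 3w + 9) − 13| < eps.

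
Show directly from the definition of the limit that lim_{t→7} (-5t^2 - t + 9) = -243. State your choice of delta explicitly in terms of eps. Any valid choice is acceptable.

Suppose eps > 0. We want delta > 0 such that 0 < |t − 7| < delta implies |(-5t^2 - t + 9) + 243| < eps.
(-5t^2 - t + 9) + 243 = -5t^2 - t + 252 = (t − 7)(-5t - 36).
So |(-5t^2 - t + 9) + 243| = |t − 7|·|-5t - 36|.
Assume first that |t − 7| < 2, so |t| < 9. Then |-5t - 36| ≤ 5·9 + 36 = 81.
Hence |(-5t^2 - t + 9) + 243| ≤ 81|t − 7| < eps provided |t − 7| < eps/81.
Choosing delta = min(2, eps/81) ensures both conditions, hence |(-5t^2 - t + 9) + 243| < eps.

delta = min(2, eps/81)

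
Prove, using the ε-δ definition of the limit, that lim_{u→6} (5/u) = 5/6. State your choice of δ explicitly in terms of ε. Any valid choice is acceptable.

δ = min(3, (18/5)ε)

Fix ε > 0. We seek δ > 0 such that 0 < |u − 6| < δ implies |5/u − (5/6)| < ε.
|5/u − (5/6)| = 5·|6 − u|/(6·|u|) = 5|u − 6|/(6|u|).
Restrict δ ≤ 3. Then |u − 6| < 3 gives |u| > 3, so 6|u| > 18.
Then |5/u − (5/6)| < 5|u − 6|/18, which is < ε when |u − 6| < (18/5)ε.
Take δ = min(3, (18/5)ε). Then 0 < |u − 6| < δ gives both |u − 6| < 3 and |u − 6| < (18/5)ε, so |5/u − (5/6)| < ε.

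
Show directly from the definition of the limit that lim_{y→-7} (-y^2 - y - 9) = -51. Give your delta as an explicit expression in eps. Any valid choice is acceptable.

Fix eps > 0. We want delta > 0 such that 0 < |y + 7| < delta implies |(-y^2 - y - 9) + 51| < eps.
(-y^2 - y - 9) + 51 = -y^2 - y + 42 = (y + 7)(-y + 6).
So |(-y^2 - y - 9) + 51| = |y + 7|·|-y + 6|.
Require delta ≤ 1. Then |y + 7| < 1 gives |y| < 8, and by the triangle inequality |-y + 6| ≤ 8 + 6 = 14.
Hence |(-y^2 - y - 9) + 51| ≤ 14|y + 7| < eps provided |y + 7| < eps/14.
Take delta = min(1, eps/14). Then 0 < |y + 7| < delta gives both |y + 7| < 1 and |y + 7| < eps/14, so |(-y^2 - y - 9) + 51| < eps.

delta = min(1, eps/14)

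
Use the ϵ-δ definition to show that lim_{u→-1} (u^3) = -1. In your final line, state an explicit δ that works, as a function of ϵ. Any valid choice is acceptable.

Let ϵ > 0 be given. We seek δ > 0 with 0 < |u + 1| < δ ⇒ |u^3 + 1| < ϵ.
Factor: u^3 + 1 = (u + 1)(u^2 - u + 1), so |u^3 + 1| = |u + 1|·|u^2 - u + 1|.
Impose δ ≤ 2 so that |u| < 3; then |u^2 - u + 1| ≤ 13.
Hence |u^3 + 1| ≤ 13|u + 1|, which is < ϵ once |u + 1| < ϵ/13.
Take δ = min(2, ϵ/13). If 0 < |u + 1| < δ then both bounds hold and |u^3 + 1| ≤ 13|u + 1| < 13·(ϵ/13) = ϵ.

δ = min(2, ϵ/13)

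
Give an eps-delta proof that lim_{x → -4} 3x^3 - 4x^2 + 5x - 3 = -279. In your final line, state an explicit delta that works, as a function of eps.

delta = min(1, eps/224)

Suppose eps > 0. We want delta > 0 such that 0 < |x + 4| < delta implies |(3x^3 - 4x^2 + 5x - 3) + 279| < eps.
(3x^3 - 4x^2 + 5x - 3) + 279 = 3x^3 - 4x^2 + 5x + 276 = (x + 4)(3x^2 - 16x + 69).
So |(3x^3 - 4x^2 + 5x - 3) + 279| = |x + 4|·|3x^2 - 16x + 69|.
Require delta ≤ 1. Then |x + 4| < 1 gives |x| < 5, and by the triangle inequality |3x^2 - 16x + 69| ≤ 3·5^2 + 16·5 + 69 = 224.
Hence |(3x^3 - 4x^2 + 5x - 3) + 279| ≤ 224|x + 4| < eps provided |x + 4| < eps/224.
Take delta = min(1, eps/224). Then 0 < |x + 4| < delta gives both |x + 4| < 1 and |x + 4| < eps/224, so |(3x^3 - 4x^2 + 5x - 3) + 279| < eps.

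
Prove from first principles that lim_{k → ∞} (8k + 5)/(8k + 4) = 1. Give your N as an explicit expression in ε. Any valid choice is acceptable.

N = (1/8)/ε

Fix ε > 0. For k ≥ 1, |(8k + 5)/(8k + 4) − 1| = |8|/(8(8k + 4)) = 8/(8(8k + 4)).
Since 8k + 4 ≥ 8k for k ≥ 1, this is ≤ 8/(8·8k) = (1/8)/k.
So |(8k + 5)/(8k + 4) − 1| < ε whenever k > (1/8)/ε.
Take N = (1/8)/ε. If k > N then |(8k + 5)/(8k + 4) − 1| ≤ (1/8)/k < ε.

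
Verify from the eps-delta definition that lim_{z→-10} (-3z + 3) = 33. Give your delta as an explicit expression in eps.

delta = eps/3

Suppose eps > 0. We need delta > 0 so that 0 < |z + 10| < delta implies |(-3z + 3) − 33| < eps.
|(-3z + 3) − 33| = |-3z - 30| = 3|z + 10|.
So 3|z + 10| < eps exactly when |z + 10| < eps/3.
Choosing delta = eps/3 gives |(-3z + 3) − 33| = 3|z + 10| < eps whenever |z + 10| < delta.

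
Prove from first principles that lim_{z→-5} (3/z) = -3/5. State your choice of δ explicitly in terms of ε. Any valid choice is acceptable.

Suppose ε > 0. We seek δ > 0 such that 0 < |z + 5| < δ implies |3/z + 3/5| < ε.
|3/z + 3/5| = 3·|-5 − z|/(5·|z|) = 3|z + 5|/(5|z|).
Restrict δ ≤ 5/2. Then |z + 5| < 5/2 gives |z| > 5/2, so 5|z| > 25/2.
Then |3/z + 3/5| < 3|z + 5|/(25/2), which is < ε when |z + 5| < (25/6)ε.
Take δ = min(5/2, (25/6)ε). Then 0 < |z + 5| < δ gives both |z + 5| < 5/2 and |z + 5| < (25/6)ε, so |3/z + 3/5| < ε.

δ = min(5/2, (25/6)ε)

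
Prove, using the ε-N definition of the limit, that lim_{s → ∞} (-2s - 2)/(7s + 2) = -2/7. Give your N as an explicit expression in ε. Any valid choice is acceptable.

Let ε > 0 be given. We seek N > 0 such that s > N implies |(-2s - 2)/(7s + 2) + 2/7| < ε.
(-2s - 2)/(7s + 2) + 2/7 = (7(-2s - 2) − (-2)(7s + 2)) / (7(7s + 2)) = -10/(7(7s + 2)).
For s > 0 we have 7s + 2 > 7s, so |(-2s - 2)/(7s + 2) + 2/7| = 10/(7(7s + 2)) < 10/(7·7s) = (10/49)/s.
Thus |(-2s - 2)/(7s + 2) + 2/7| < ε whenever s > (10/49)/ε.
Take N = (10/49)/ε. If s > N then |(-2s - 2)/(7s + 2) + 2/7| < (10/49)/s < ε.

N = (10/49)/ε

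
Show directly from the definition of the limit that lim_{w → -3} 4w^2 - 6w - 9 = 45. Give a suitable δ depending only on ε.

Suppose ε > 0. We want δ > 0 such that 0 < |w + 3| < δ implies |(4w^2 - 6w - 9) − 45| < ε.
(4w^2 - 6w - 9) − 45 = 4w^2 - 6w - 54 = (w + 3)(4w - 18).
So |(4w^2 - 6w - 9) − 45| = |w + 3|·|4w - 18|.
Require δ ≤ 2. Then |w + 3| < 2 gives |w| < 5, and by the triangle inequality |4w - 18| ≤ 4·5 + 18 = 38.
Hence |(4w^2 - 6w - 9) − 45| ≤ 38|w + 3| < ε provided |w + 3| < ε/38.
Take δ = min(2, ε/38). Then 0 < |w + 3| < δ gives both |w + 3| < 2 and |w + 3| < ε/38, so |(4w^2 - 6w - 9) − 45| < ε.

δ = min(2, ε/38)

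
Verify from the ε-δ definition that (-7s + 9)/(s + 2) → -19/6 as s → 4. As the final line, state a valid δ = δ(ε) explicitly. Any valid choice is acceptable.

δ = min(3, (18/23)ε)

Let ε > 0 be given. We want δ > 0 with 0 < |s − 4| < δ ⇒ |(-7s + 9)/(s + 2) + 19/6| < ε.
Combining over a common denominator, (-7s + 9)/(s + 2) + 19/6 = [(-7s + 9)·6 − (-19)·(s + 2)] / [6·(s + 2)] = -23(s − 4) / (6(s + 2)).
So |(-7s + 9)/(s + 2) + 19/6| = 23|s − 4| / (6·|s + 2|).
Restrict δ ≤ 3. Then |s − 4| < 3 gives |s + 2| = |(s − 4) + 6| ≥ 6 − 3 = 3.
Hence |(-7s + 9)/(s + 2) + 19/6| < 23|s − 4|/(6·3) = (23/18)|s − 4|, which is < ε once |s − 4| < (18/23)ε.
Take δ = min(3, (18/23)ε). Then 0 < |s − 4| < δ forces both bounds, so |(-7s + 9)/(s + 2) + 19/6| < ε.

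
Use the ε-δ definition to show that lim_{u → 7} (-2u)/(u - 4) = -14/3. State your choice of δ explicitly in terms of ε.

δ = min(3/2, (9/16)ε)

Let ε > 0. We want δ > 0 with 0 < |u − 7| < δ ⇒ |(-2u)/(u - 4) + 14/3| < ε.
Combining over a common denominator, (-2u)/(u - 4) + 14/3 = [(-2u)·3 − (-14)·(u - 4)] / [3·(u - 4)] = 8(u − 7) / (3(u - 4)).
So |(-2u)/(u - 4) + 14/3| = 8|u − 7| / (3·|u − 4|).
Require δ ≤ 3/2, so |u − 4| ≥ |3| − |u − 7| > 3 − 3/2 = 3/2.
Hence |(-2u)/(u - 4) + 14/3| < 8|u − 7|/(3·(3/2)) = (16/9)|u − 7|, which is < ε once |u − 7| < (9/16)ε.
Take δ = min(3/2, (9/16)ε). Then 0 < |u − 7| < δ forces both bounds, so |(-2u)/(u - 4) + 14/3| < ε.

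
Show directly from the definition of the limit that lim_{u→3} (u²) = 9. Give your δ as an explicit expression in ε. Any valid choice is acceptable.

δ = min(1, ε/7)

Let ε > 0 be given. We seek δ > 0 with 0 < |u − 3| < δ ⇒ |u² − 9| < ε.
Factor: u² − 9 = (u − 3)(u + 3), so |u² − 9| = |u − 3|·|u + 3|.
Impose δ ≤ 1 so that |u| < 4; then |u + 3| ≤ 7.
Hence |u² − 9| ≤ 7|u − 3|, which is < ε once |u − 3| < ε/7.
Take δ = min(1, ε/7). If 0 < |u − 3| < δ then both bounds hold and |u² − 9| ≤ 7|u − 3| < 7·(ε/7) = ε.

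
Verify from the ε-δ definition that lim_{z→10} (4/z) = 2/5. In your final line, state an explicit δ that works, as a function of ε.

δ = min(5, (25/2)ε)

Suppose ε > 0. We seek δ > 0 such that 0 < |z − 10| < δ implies |4/z − (2/5)| < ε.
|4/z − (2/5)| = 4·|10 − z|/(10·|z|) = 4|z − 10|/(10|z|).
Restrict δ ≤ 5. Then |z − 10| < 5 gives |z| > 5, so 10|z| > 50.
Then |4/z − (2/5)| < 4|z − 10|/50, which is < ε when |z − 10| < (25/2)ε.
Take δ = min(5, (25/2)ε). Then 0 < |z − 10| < δ gives both |z − 10| < 5 and |z − 10| < (25/2)ε, so |4/z − (2/5)| < ε.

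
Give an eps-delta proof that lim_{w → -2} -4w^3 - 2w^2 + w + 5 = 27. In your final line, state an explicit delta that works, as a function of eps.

Let eps > 0 be given. We want delta > 0 such that 0 < |w + 2| < delta implies |(-4w^3 - 2w^2 + w + 5) − 27| < eps.
(-4w^3 - 2w^2 + w + 5) − 27 = -4w^3 - 2w^2 + w - 22 = (w + 2)(-4w^2 + 6w - 11).
So |(-4w^3 - 2w^2 + w + 5) − 27| = |w + 2|·|-4w^2 + 6w - 11|.
Require delta ≤ 2. Then |w + 2| < 2 gives |w| < 4, and by the triangle inequality |-4w^2 + 6w - 11| ≤ 4·4^2 + 6·4 + 11 = 99.
Hence |(-4w^3 - 2w^2 + w + 5) − 27| ≤ 99|w + 2| < eps provided |w + 2| < eps/99.
Take delta = min(2, eps/99). Then 0 < |w + 2| < delta gives both |w + 2| < 2 and |w + 2| < eps/99, so |(-4w^3 - 2w^2 + w + 5) − 27| < eps.

delta = min(2, eps/99)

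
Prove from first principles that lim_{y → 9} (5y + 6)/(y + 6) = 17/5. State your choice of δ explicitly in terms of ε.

Fix ε > 0. We want δ > 0 with 0 < |y − 9| < δ ⇒ |(5y + 6)/(y + 6) − (17/5)| < ε.
Combining over a common denominator, (5y + 6)/(y + 6) − (17/5) = [(5y + 6)·15 − 51·(y + 6)] / [15·(y + 6)] = 24(y − 9) / (15(y + 6)).
So |(5y + 6)/(y + 6) − (17/5)| = 24|y − 9| / (15·|y + 6|).
Require δ ≤ 15/2, so |y + 6| ≥ |15| − |y − 9| > 15 − 15/2 = 15/2.
Hence |(5y + 6)/(y + 6) − (17/5)| < 24|y − 9|/(15·(15/2)) = (16/75)|y − 9|, which is < ε once |y − 9| < (75/16)ε.
Take δ = min(15/2, (75/16)ε). Then 0 < |y − 9| < δ forces both bounds, so |(5y + 6)/(y + 6) − (17/5)| < ε.

δ = min(15/2, (75/16)ε)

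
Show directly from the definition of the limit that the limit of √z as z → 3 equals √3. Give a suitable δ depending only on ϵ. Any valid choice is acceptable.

δ = min(3, √3·ϵ)

Let ϵ > 0. We want δ > 0 such that 0 < |z − 3| < δ implies |√z − √3| < ϵ.
Rationalise: √z − √3 = (z − 3)/(√z + √3), so |√z − √3| = |z − 3|/(√z + √3).
Restrict δ ≤ 3 so that |z − 3| < 3 forces z > 0, and then √z + √3 > √3.
Hence |√z − √3| < |z − 3|/√3, which is < ϵ once |z − 3| < √3·ϵ.
Take δ = min(3, √3·ϵ). If 0 < |z − 3| < δ then z > 0 and |√z − √3| < |z − 3|/√3 < ϵ.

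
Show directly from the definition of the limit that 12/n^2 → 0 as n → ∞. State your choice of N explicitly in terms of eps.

N = (12/eps)^{1/2}

Fix eps > 0. For n ≥ 1, |12/n^2 − 0| = 12/n^2.
12/n^2 < eps ⇔ n^2 > 12/eps ⇔ n > (12/eps)^{1/2}.
Take N = (12/eps)^{1/2}. Then n > N implies 12/n^2 < eps.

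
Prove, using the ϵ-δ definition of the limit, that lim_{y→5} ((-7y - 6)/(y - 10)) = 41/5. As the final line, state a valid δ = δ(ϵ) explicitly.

Let ϵ > 0 be given. We want δ > 0 with 0 < |y − 5| < δ ⇒ |(-7y - 6)/(y - 10) − (41/5)| < ϵ.
Combining over a common denominator, (-7y - 6)/(y - 10) − (41/5) = [(-7y - 6)·(-5) − (-41)·(y - 10)] / [(-5)·(y - 10)] = 76(y − 5) / ((-5)(y - 10)).
So |(-7y - 6)/(y - 10) − (41/5)| = 76|y − 5| / (5·|y − 10|).
Require δ ≤ 5/2, so |y − 10| ≥ |-5| − |y − 5| > 5 − 5/2 = 5/2.
Hence |(-7y - 6)/(y - 10) − (41/5)| < 76|y − 5|/(5·(5/2)) = (152/25)|y − 5|, which is < ϵ once |y − 5| < (25/152)ϵ.
Take δ = min(5/2, (25/152)ϵ). Then 0 < |y − 5| < δ forces both bounds, so |(-7y - 6)/(y - 10) − (41/5)| < ϵ.

δ = min(5/2, (25/152)ϵ)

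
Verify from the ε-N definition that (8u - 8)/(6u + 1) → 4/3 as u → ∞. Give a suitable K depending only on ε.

K = (14/9)/ε

Fix ε > 0. We seek K > 0 such that u > K implies |(8u - 8)/(6u + 1) − (4/3)| < ε.
(8u - 8)/(6u + 1) − (4/3) = (6(8u - 8) − 8(6u + 1)) / (6(6u + 1)) = -56/(6(6u + 1)).
For u > 0 we have 6u + 1 > 6u, so |(8u - 8)/(6u + 1) − (4/3)| = 56/(6(6u + 1)) < 56/(6·6u) = (14/9)/u.
Thus |(8u - 8)/(6u + 1) − (4/3)| < ε whenever u > (14/9)/ε.
Take K = (14/9)/ε. If u > K then |(8u - 8)/(6u + 1) − (4/3)| < (14/9)/u < ε.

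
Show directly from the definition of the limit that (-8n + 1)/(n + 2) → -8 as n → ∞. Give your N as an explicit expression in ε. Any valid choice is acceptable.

Fix ε > 0. For n ≥ 1, |(-8n + 1)/(n + 2) + 8| = |17|/((n + 2)) = 17/((n + 2)).
Since n + 2 ≥ n for n ≥ 1, this is ≤ 17/(n) = 17/n.
So |(-8n + 1)/(n + 2) + 8| < ε whenever n > 17/ε.
Take N = 17/ε. If n > N then |(-8n + 1)/(n + 2) + 8| ≤ 17/n < ε.

N = 17/ε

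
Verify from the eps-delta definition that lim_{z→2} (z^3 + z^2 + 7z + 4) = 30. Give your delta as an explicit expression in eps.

delta = min(1, eps/31)

Let eps > 0 be given. We want delta > 0 such that 0 < |z − 2| < delta implies |(z^3 + z^2 + 7z + 4) − 30| < eps.
(z^3 + z^2 + 7z + 4) − 30 = z^3 + z^2 + 7z - 26 = (z − 2)(z^2 + 3z + 13).
So |(z^3 + z^2 + 7z + 4) − 30| = |z − 2|·|z^2 + 3z + 13|.
Require delta ≤ 1. Then |z − 2| < 1 gives |z| < 3, and by the triangle inequality |z^2 + 3z + 13| ≤ 3^2 + 3·3 + 13 = 31.
Hence |(z^3 + z^2 + 7z + 4) − 30| ≤ 31|z − 2| < eps provided |z − 2| < eps/31.
Take delta = min(1, eps/31). Then 0 < |z − 2| < delta gives both |z − 2| < 1 and |z − 2| < eps/31, so |(z^3 + z^2 + 7z + 4) − 30| < eps.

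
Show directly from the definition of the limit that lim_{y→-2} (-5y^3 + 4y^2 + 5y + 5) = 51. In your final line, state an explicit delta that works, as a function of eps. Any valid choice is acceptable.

Fix eps > 0. We want delta > 0 such that 0 < |y + 2| < delta implies |(-5y^3 + 4y^2 + 5y + 5) − 51| < eps.
(-5y^3 + 4y^2 + 5y + 5) − 51 = -5y^3 + 4y^2 + 5y - 46 = (y + 2)(-5y^2 + 14y - 23).
So |(-5y^3 + 4y^2 + 5y + 5) − 51| = |y + 2|·|-5y^2 + 14y - 23|.
Require delta ≤ 2. Then |y + 2| < 2 gives |y| < 4, and by the triangle inequality |-5y^2 + 14y - 23| ≤ 5·4^2 + 14·4 + 23 = 159.
Hence |(-5y^3 + 4y^2 + 5y + 5) − 51| ≤ 159|y + 2| < eps provided |y + 2| < eps/159.
Choosing delta = min(2, eps/159) ensures both conditions, hence |(-5y^3 + 4y^2 + 5y + 5) − 51| < eps.

delta = min(2, eps/159)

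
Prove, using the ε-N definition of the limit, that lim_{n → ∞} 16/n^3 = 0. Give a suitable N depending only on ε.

Suppose ε > 0. For n ≥ 1, |16/n^3 − 0| = 16/n^3.
16/n^3 < ε ⇔ n^3 > 16/ε ⇔ n > (16/ε)^{1/3}.
Take N = (16/ε)^{1/3}. Then n > N implies 16/n^3 < ε.

N = (16/ε)^{1/3}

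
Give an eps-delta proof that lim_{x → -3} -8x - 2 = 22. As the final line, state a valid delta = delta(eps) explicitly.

delta = eps/8

Let eps > 0 be given. We need delta > 0 so that 0 < |x + 3| < delta implies |(-8x - 2) − 22| < eps.
Since (-8x - 2) − 22 = -8(x + 3), we have |(-8x - 2) − 22| = 8|x + 3|.
So 8|x + 3| < eps exactly when |x + 3| < eps/8.
Choosing delta = eps/8 gives |(-8x - 2) − 22| = 8|x + 3| < eps whenever |x + 3| < delta.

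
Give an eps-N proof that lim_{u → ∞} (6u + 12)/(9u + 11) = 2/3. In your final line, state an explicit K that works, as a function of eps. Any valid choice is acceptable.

Let eps > 0. We seek K > 0 such that u > K implies |(6u + 12)/(9u + 11) − (2/3)| < eps.
(6u + 12)/(9u + 11) − (2/3) = (9(6u + 12) − 6(9u + 11)) / (9(9u + 11)) = 42/(9(9u + 11)).
For u > 0 we have 9u + 11 > 9u, so |(6u + 12)/(9u + 11) − (2/3)| = 42/(9(9u + 11)) < 42/(9·9u) = (14/27)/u.
Thus |(6u + 12)/(9u + 11) − (2/3)| < eps whenever u > (14/27)/eps.
Take K = (14/27)/eps. If u > K then |(6u + 12)/(9u + 11) − (2/3)| < (14/27)/u < eps.

K = (14/27)/eps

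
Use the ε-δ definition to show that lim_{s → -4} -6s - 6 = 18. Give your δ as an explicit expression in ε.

δ = ε/6

Suppose ε > 0. We need δ > 0 so that 0 < |s + 4| < δ implies |(-6s - 6) − 18| < ε.
|(-6s - 6) − 18| = |-6s - 24| = 6|s + 4|.
So 6|s + 4| < ε exactly when |s + 4| < ε/6.
Take δ = ε/6. If 0 < |s + 4| < δ then |(-6s - 6) − 18| = 6|s + 4| < 6·(ε/6) = ε.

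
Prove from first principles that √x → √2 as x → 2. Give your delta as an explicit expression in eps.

Fix eps > 0. We want delta > 0 such that 0 < |x − 2| < delta implies |√x − √2| < eps.
Multiplying by the conjugate, |√x − √2| = |x − 2|/(√x + √2).
Restrict delta ≤ 2 so that |x − 2| < 2 forces x > 0, and then √x + √2 > √2.
Hence |√x − √2| < |x − 2|/√2, which is < eps once |x − 2| < √2·eps.
Take delta = min(2, √2·eps). If 0 < |x − 2| < delta then x > 0 and |√x − √2| < |x − 2|/√2 < eps.

delta = min(2, √2·eps)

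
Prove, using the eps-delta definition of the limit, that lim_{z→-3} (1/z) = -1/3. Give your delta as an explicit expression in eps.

delta = min(3/2, (9/2)eps)

Suppose eps > 0. We seek delta > 0 such that 0 < |z + 3| < delta implies |1/z + 1/3| < eps.
|1/z + 1/3| = |-3 − z|/(3·|z|) = |z + 3|/(3|z|).
Restrict delta ≤ 3/2. Then |z + 3| < 3/2 gives |z| > 3/2, so 3|z| > 9/2.
Then |1/z + 1/3| < |z + 3|/(9/2), which is < eps when |z + 3| < (9/2)eps.
Take delta = min(3/2, (9/2)eps). Then 0 < |z + 3| < delta gives both |z + 3| < 3/2 and |z + 3| < (9/2)eps, so |1/z + 1/3| < eps.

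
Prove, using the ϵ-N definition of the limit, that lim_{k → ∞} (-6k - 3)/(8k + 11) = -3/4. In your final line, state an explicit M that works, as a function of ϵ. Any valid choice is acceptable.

M = (21/32)/ϵ

Fix ϵ > 0. For k ≥ 1, |(-6k - 3)/(8k + 11) + 3/4| = |42|/(8(8k + 11)) = 42/(8(8k + 11)).
Since 8k + 11 ≥ 8k for k ≥ 1, this is ≤ 42/(8·8k) = (21/32)/k.
So |(-6k - 3)/(8k + 11) + 3/4| < ϵ whenever k > (21/32)/ϵ.
Take M = (21/32)/ϵ. If k > M then |(-6k - 3)/(8k + 11) + 3/4| ≤ (21/32)/k < ϵ.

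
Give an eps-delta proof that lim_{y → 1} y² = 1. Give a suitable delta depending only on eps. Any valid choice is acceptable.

delta = min(1, eps/3)

Let eps > 0 be given. We seek delta > 0 with 0 < |y − 1| < delta ⇒ |y² − 1| < eps.
Factor: y² − 1 = (y − 1)(y + 1), so |y² − 1| = |y − 1|·|y + 1|.
Impose delta ≤ 1 so that |y| < 2; then |y + 1| ≤ 3.
Hence |y² − 1| ≤ 3|y − 1|, which is < eps once |y − 1| < eps/3.
Take delta = min(1, eps/3). If 0 < |y − 1| < delta then both bounds hold and |y² − 1| ≤ 3|y − 1| < 3·(eps/3) = eps.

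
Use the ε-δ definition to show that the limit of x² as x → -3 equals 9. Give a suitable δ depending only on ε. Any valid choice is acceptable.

Let ε > 0. We seek δ > 0 with 0 < |x + 3| < δ ⇒ |x² − 9| < ε.
Factor: x² − 9 = (x + 3)(x - 3), so |x² − 9| = |x + 3|·|x - 3|.
Restrict δ ≤ 1. Then |x + 3| < 1 gives |x| < 4, so by the triangle inequality |x - 3| ≤ 4 + 3 = 7.
Hence |x² − 9| ≤ 7|x + 3|, which is < ε once |x + 3| < ε/7.
Take δ = min(1, ε/7). If 0 < |x + 3| < δ then both bounds hold and |x² − 9| ≤ 7|x + 3| < 7·(ε/7) = ε.

δ = min(1, ε/7)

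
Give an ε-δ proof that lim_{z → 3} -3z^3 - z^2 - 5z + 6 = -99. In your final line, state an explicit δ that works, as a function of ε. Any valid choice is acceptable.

δ = min(1, ε/123)

Let ε > 0 be given. We want δ > 0 such that 0 < |z − 3| < δ implies |(-3z^3 - z^2 - 5z + 6) + 99| < ε.
(-3z^3 - z^2 - 5z + 6) + 99 = -3z^3 - z^2 - 5z + 105 = (z − 3)(-3z^2 - 10z - 35).
So |(-3z^3 - z^2 - 5z + 6) + 99| = |z − 3|·|-3z^2 - 10z - 35|.
Require δ ≤ 1. Then |z − 3| < 1 gives |z| < 4, and by the triangle inequality |-3z^2 - 10z - 35| ≤ 3·4^2 + 10·4 + 35 = 123.
Hence |(-3z^3 - z^2 - 5z + 6) + 99| ≤ 123|z − 3| < ε provided |z − 3| < ε/123.
Take δ = min(1, ε/123). Then 0 < |z − 3| < δ gives both |z − 3| < 1 and |z − 3| < ε/123, so |(-3z^3 - z^2 - 5z + 6) + 99| < ε.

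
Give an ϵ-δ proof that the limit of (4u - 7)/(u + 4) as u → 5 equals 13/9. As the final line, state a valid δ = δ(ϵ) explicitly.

δ = min(9/2, (81/46)ϵ)

Let ϵ > 0 be given. We want δ > 0 with 0 < |u − 5| < δ ⇒ |(4u - 7)/(u + 4) − (13/9)| < ϵ.
Combining over a common denominator, (4u - 7)/(u + 4) − (13/9) = [(4u - 7)·9 − 13·(u + 4)] / [9·(u + 4)] = 23(u − 5) / (9(u + 4)).
So |(4u - 7)/(u + 4) − (13/9)| = 23|u − 5| / (9·|u + 4|).
Require δ ≤ 9/2, so |u + 4| ≥ |9| − |u − 5| > 9 − 9/2 = 9/2.
Hence |(4u - 7)/(u + 4) − (13/9)| < 23|u − 5|/(9·(9/2)) = (46/81)|u − 5|, which is < ϵ once |u − 5| < (81/46)ϵ.
Take δ = min(9/2, (81/46)ϵ). Then 0 < |u − 5| < δ forces both bounds, so |(4u - 7)/(u + 4) − (13/9)| < ϵ.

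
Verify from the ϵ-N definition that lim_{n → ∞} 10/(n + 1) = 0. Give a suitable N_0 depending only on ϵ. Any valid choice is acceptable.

N_0 = 10/ϵ

Suppose ϵ > 0. For n ≥ 1, |10/(n + 1) − 0| = 10/(n + 1) ≤ 10/n.
We need 10/n < ϵ, i.e. n > 10/ϵ.
Take N_0 = 10/ϵ. If n > N_0 then |10/(n + 1)| ≤ 10/n < ϵ.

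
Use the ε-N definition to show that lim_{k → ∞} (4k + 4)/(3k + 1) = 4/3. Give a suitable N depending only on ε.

Suppose ε > 0. For k ≥ 1, |(4k + 4)/(3k + 1) − (4/3)| = |8|/(3(3k + 1)) = 8/(3(3k + 1)).
Since 3k + 1 ≥ 3k for k ≥ 1, this is ≤ 8/(3·3k) = (8/9)/k.
So |(4k + 4)/(3k + 1) − (4/3)| < ε whenever k > (8/9)/ε.
Take N = (8/9)/ε. If k > N then |(4k + 4)/(3k + 1) − (4/3)| ≤ (8/9)/k < ε.

N = (8/9)/ε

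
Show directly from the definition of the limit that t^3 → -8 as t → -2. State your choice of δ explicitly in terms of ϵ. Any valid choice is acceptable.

Let ϵ > 0 be given. We seek δ > 0 with 0 < |t + 2| < δ ⇒ |t^3 + 8| < ϵ.
Factor: t^3 + 8 = (t + 2)(t^2 - 2t + 4), so |t^3 + 8| = |t + 2|·|t^2 - 2t + 4|.
Impose δ ≤ 1 so that |t| < 3; then |t^2 - 2t + 4| ≤ 19.
Hence |t^3 + 8| ≤ 19|t + 2|, which is < ϵ once |t + 2| < ϵ/19.
Take δ = min(1, ϵ/19). If 0 < |t + 2| < δ then both bounds hold and |t^3 + 8| ≤ 19|t + 2| < 19·(ϵ/19) = ϵ.

δ = min(1, ϵ/19)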